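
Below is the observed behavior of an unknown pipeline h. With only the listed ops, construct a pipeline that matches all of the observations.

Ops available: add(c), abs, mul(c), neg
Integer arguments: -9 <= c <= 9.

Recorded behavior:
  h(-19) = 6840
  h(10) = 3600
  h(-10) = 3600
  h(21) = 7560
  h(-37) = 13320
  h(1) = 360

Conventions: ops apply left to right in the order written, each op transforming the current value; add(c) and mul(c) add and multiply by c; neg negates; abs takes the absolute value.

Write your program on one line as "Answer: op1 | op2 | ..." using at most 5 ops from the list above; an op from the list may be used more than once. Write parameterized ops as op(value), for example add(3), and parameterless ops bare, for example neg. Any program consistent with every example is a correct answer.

mul(-3) | mul(-8) | mul(-3) | abs | mul(5)

Check, running the answer program on each example:
  -19 -> 57 -> -456 -> 1368 -> 1368 -> 6840
  10 -> -30 -> 240 -> -720 -> 720 -> 3600
  -10 -> 30 -> -240 -> 720 -> 720 -> 3600
  21 -> -63 -> 504 -> -1512 -> 1512 -> 7560
  -37 -> 111 -> -888 -> 2664 -> 2664 -> 13320
  1 -> -3 -> 24 -> -72 -> 72 -> 360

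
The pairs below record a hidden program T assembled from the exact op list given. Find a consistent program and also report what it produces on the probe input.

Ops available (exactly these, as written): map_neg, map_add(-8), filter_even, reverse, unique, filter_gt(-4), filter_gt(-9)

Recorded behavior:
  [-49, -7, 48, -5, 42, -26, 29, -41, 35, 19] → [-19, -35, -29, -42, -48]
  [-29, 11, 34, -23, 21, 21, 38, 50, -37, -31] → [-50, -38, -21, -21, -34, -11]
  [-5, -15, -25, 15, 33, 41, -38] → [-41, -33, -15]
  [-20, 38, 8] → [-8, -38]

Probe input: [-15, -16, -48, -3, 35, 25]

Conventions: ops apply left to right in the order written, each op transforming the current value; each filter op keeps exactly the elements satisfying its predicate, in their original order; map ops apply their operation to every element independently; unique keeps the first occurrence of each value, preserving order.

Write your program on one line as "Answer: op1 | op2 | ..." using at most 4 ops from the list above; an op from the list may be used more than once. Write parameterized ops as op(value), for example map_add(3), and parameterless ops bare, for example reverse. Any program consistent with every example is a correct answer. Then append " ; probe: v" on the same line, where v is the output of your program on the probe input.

filter_gt(-4) | reverse | map_neg ; probe: [-25, -35, 3]

Check, running the answer program on each example:
  [-49, -7, 48, -5, 42, -26, 29, -41, 35, 19] -> [48, 42, 29, 35, 19] -> [19, 35, 29, 42, 48] -> [-19, -35, -29, -42, -48]
  [-29, 11, 34, -23, 21, 21, 38, 50, -37, -31] -> [11, 34, 21, 21, 38, 50] -> [50, 38, 21, 21, 34, 11] -> [-50, -38, -21, -21, -34, -11]
  [-5, -15, -25, 15, 33, 41, -38] -> [15, 33, 41] -> [41, 33, 15] -> [-41, -33, -15]
  [-20, 38, 8] -> [38, 8] -> [8, 38] -> [-8, -38]
  probe: [-15, -16, -48, -3, 35, 25] -> [-3, 35, 25] -> [25, 35, -3] -> [-25, -35, 3]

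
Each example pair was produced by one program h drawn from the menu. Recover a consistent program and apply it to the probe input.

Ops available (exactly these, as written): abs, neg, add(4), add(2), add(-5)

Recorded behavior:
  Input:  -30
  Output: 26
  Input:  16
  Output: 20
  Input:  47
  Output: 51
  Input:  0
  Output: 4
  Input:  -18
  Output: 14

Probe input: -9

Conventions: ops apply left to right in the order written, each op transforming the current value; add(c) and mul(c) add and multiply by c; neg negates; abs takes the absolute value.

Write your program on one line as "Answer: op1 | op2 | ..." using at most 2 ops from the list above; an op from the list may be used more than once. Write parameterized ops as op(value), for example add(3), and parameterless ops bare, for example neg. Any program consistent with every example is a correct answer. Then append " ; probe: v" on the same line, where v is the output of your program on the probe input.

add(4) | abs ; probe: 5

Check, running the answer program on each example:
  -30 -> -26 -> 26
  16 -> 20 -> 20
  47 -> 51 -> 51
  0 -> 4 -> 4
  -18 -> -14 -> 14
  probe: -9 -> -5 -> 5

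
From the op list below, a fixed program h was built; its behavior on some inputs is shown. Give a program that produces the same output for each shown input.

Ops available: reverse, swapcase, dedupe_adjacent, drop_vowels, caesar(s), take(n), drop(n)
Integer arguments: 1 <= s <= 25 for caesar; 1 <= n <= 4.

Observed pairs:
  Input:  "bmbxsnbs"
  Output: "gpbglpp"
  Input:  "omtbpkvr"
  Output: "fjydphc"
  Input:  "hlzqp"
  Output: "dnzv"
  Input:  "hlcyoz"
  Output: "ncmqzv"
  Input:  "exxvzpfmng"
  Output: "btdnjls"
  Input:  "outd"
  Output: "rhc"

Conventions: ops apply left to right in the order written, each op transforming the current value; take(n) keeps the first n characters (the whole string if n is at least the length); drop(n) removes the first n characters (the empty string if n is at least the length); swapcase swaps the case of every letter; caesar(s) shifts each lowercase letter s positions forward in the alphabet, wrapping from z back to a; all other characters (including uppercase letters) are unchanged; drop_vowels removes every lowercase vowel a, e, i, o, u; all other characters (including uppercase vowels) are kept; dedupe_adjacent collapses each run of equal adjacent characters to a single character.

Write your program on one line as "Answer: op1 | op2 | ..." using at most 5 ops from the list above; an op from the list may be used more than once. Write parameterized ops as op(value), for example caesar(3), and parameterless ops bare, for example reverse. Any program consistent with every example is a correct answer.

dedupe_adjacent | caesar(14) | reverse | drop_vowels

Check, running the answer program on each example:
  "bmbxsnbs" -> "bmbxsnbs" -> "paplgbpg" -> "gpbglpap" -> "gpbglpp"
  "omtbpkvr" -> "omtbpkvr" -> "cahpdyjf" -> "fjydphac" -> "fjydphc"
  "hlzqp" -> "hlzqp" -> "vzned" -> "denzv" -> "dnzv"
  "hlcyoz" -> "hlcyoz" -> "vzqmcn" -> "ncmqzv" -> "ncmqzv"
  "exxvzpfmng" -> "exvzpfmng" -> "sljndtabu" -> "ubatdnjls" -> "btdnjls"
  "outd" -> "outd" -> "cihr" -> "rhic" -> "rhc"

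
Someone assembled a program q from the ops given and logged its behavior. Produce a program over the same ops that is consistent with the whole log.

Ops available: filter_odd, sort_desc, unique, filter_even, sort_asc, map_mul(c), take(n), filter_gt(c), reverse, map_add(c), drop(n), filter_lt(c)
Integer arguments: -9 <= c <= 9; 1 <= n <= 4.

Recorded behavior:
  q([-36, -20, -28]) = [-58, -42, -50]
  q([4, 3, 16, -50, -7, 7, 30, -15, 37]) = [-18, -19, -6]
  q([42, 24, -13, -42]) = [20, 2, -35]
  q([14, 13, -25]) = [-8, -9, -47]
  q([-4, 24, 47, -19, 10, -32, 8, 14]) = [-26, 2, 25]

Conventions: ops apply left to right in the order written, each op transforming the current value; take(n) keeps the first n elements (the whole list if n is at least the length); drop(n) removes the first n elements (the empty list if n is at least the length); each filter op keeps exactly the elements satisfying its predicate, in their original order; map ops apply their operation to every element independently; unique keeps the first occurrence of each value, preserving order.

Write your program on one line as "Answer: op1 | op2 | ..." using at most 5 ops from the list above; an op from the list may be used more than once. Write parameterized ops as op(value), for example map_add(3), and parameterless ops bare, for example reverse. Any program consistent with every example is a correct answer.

map_add(-6) | take(3) | map_add(-7) | map_add(-9)

Check, running the answer program on each example:
  [-36, -20, -28] -> [-42, -26, -34] -> [-42, -26, -34] -> [-49, -33, -41] -> [-58, -42, -50]
  [4, 3, 16, -50, -7, 7, 30, -15, 37] -> [-2, -3, 10, -56, -13, 1, 24, -21, 31] -> [-2, -3, 10] -> [-9, -10, 3] -> [-18, -19, -6]
  [42, 24, -13, -42] -> [36, 18, -19, -48] -> [36, 18, -19] -> [29, 11, -26] -> [20, 2, -35]
  [14, 13, -25] -> [8, 7, -31] -> [8, 7, -31] -> [1, 0, -38] -> [-8, -9, -47]
  [-4, 24, 47, -19, 10, -32, 8, 14] -> [-10, 18, 41, -25, 4, -38, 2, 8] -> [-10, 18, 41] -> [-17, 11, 34] -> [-26, 2, 25]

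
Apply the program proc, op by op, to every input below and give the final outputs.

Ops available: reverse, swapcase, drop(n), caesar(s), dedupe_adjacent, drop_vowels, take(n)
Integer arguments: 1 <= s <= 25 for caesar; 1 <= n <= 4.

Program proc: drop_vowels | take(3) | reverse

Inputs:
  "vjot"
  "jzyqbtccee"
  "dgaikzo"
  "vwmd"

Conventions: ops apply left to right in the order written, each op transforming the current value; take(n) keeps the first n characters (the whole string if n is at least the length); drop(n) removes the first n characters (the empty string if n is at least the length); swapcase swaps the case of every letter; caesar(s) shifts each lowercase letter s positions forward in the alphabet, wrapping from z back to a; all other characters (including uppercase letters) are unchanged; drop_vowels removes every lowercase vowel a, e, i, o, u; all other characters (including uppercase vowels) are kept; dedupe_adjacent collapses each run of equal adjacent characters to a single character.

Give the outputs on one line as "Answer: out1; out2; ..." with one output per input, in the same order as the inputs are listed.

"tjv"; "yzj"; "kgd"; "mwv"

Execution, op by op:
  "vjot" -> "vjt" -> "vjt" -> "tjv"
  "jzyqbtccee" -> "jzyqbtcc" -> "jzy" -> "yzj"
  "dgaikzo" -> "dgkz" -> "dgk" -> "kgd"
  "vwmd" -> "vwmd" -> "vwm" -> "mwv"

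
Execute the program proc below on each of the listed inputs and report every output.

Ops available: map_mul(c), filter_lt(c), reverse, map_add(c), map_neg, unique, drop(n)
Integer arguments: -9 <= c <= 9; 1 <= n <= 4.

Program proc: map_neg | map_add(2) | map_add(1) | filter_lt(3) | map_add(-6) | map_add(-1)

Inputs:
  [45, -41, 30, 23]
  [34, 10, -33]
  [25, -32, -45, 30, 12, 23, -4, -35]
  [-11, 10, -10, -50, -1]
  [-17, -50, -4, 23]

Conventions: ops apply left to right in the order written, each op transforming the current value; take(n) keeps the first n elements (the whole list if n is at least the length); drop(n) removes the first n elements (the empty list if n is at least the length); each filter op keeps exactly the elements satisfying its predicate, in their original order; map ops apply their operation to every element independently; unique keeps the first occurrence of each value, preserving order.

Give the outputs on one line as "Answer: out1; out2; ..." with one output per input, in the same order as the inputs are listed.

Execution, op by op:
  [45, -41, 30, 23] -> [-45, 41, -30, -23] -> [-43, 43, -28, -21] -> [-42, 44, -27, -20] -> [-42, -27, -20] -> [-48, -33, -26] -> [-49, -34, -27]
  [34, 10, -33] -> [-34, -10, 33] -> [-32, -8, 35] -> [-31, -7, 36] -> [-31, -7] -> [-37, -13] -> [-38, -14]
  [25, -32, -45, 30, 12, 23, -4, -35] -> [-25, 32, 45, -30, -12, -23, 4, 35] -> [-23, 34, 47, -28, -10, -21, 6, 37] -> [-22, 35, 48, -27, -9, -20, 7, 38] -> [-22, -27, -9, -20] -> [-28, -33, -15, -26] -> [-29, -34, -16, -27]
  [-11, 10, -10, -50, -1] -> [11, -10, 10, 50, 1] -> [13, -8, 12, 52, 3] -> [14, -7, 13, 53, 4] -> [-7] -> [-13] -> [-14]
  [-17, -50, -4, 23] -> [17, 50, 4, -23] -> [19, 52, 6, -21] -> [20, 53, 7, -20] -> [-20] -> [-26] -> [-27]

[-49, -34, -27]; [-38, -14]; [-29, -34, -16, -27]; [-14]; [-27]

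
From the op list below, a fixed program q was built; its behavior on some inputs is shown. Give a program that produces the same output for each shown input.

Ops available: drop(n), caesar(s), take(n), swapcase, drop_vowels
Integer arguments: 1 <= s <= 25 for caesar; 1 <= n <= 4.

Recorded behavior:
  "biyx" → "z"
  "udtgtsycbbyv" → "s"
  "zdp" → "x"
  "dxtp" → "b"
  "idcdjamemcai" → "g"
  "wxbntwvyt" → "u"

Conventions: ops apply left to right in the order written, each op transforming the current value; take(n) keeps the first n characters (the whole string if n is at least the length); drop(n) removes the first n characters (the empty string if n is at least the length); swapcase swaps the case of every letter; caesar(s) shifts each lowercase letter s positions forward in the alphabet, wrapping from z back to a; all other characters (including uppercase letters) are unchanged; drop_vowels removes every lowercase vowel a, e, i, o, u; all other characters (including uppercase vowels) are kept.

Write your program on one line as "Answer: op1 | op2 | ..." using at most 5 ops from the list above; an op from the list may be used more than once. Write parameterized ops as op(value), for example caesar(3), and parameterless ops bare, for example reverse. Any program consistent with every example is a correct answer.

take(2) | caesar(24) | swapcase | take(1) | swapcase

Check, running the answer program on each example:
  "biyx" -> "bi" -> "zg" -> "ZG" -> "Z" -> "z"
  "udtgtsycbbyv" -> "ud" -> "sb" -> "SB" -> "S" -> "s"
  "zdp" -> "zd" -> "xb" -> "XB" -> "X" -> "x"
  "dxtp" -> "dx" -> "bv" -> "BV" -> "B" -> "b"
  "idcdjamemcai" -> "id" -> "gb" -> "GB" -> "G" -> "g"
  "wxbntwvyt" -> "wx" -> "uv" -> "UV" -> "U" -> "u"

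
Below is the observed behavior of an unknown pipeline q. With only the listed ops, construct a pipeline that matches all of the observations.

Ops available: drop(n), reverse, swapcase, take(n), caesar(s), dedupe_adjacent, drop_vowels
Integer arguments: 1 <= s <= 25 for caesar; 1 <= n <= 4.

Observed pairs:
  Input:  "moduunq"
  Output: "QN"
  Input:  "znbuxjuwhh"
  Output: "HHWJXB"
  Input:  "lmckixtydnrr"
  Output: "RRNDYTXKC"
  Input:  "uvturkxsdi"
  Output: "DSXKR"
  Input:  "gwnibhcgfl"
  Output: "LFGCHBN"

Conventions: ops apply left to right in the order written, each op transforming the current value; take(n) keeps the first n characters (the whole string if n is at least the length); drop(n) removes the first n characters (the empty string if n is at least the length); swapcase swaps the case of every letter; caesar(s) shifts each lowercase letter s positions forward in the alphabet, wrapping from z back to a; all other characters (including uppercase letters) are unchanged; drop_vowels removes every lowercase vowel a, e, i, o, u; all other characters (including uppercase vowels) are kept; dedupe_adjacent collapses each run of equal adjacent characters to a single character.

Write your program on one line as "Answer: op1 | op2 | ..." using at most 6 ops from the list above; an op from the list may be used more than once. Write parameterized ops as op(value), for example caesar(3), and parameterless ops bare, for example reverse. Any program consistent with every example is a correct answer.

drop_vowels | swapcase | drop(1) | drop(1) | reverse

Check, running the answer program on each example:
  "moduunq" -> "mdnq" -> "MDNQ" -> "DNQ" -> "NQ" -> "QN"
  "znbuxjuwhh" -> "znbxjwhh" -> "ZNBXJWHH" -> "NBXJWHH" -> "BXJWHH" -> "HHWJXB"
  "lmckixtydnrr" -> "lmckxtydnrr" -> "LMCKXTYDNRR" -> "MCKXTYDNRR" -> "CKXTYDNRR" -> "RRNDYTXKC"
  "uvturkxsdi" -> "vtrkxsd" -> "VTRKXSD" -> "TRKXSD" -> "RKXSD" -> "DSXKR"
  "gwnibhcgfl" -> "gwnbhcgfl" -> "GWNBHCGFL" -> "WNBHCGFL" -> "NBHCGFL" -> "LFGCHBN"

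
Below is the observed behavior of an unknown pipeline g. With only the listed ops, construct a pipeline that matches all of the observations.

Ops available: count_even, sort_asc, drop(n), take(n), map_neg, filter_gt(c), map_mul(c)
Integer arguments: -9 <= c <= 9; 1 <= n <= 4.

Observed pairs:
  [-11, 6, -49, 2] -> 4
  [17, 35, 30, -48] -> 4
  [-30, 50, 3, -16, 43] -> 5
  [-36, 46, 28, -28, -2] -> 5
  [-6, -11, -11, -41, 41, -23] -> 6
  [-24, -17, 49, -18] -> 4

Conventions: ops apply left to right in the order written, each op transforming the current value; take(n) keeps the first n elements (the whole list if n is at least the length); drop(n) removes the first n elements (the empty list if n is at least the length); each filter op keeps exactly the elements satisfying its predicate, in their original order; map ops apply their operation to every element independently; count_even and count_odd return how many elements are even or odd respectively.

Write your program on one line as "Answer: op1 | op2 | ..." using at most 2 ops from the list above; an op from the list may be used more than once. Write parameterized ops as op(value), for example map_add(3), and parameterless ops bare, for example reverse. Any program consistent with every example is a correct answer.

map_mul(-6) | count_even

Check, running the answer program on each example:
  [-11, 6, -49, 2] -> [66, -36, 294, -12] -> 4
  [17, 35, 30, -48] -> [-102, -210, -180, 288] -> 4
  [-30, 50, 3, -16, 43] -> [180, -300, -18, 96, -258] -> 5
  [-36, 46, 28, -28, -2] -> [216, -276, -168, 168, 12] -> 5
  [-6, -11, -11, -41, 41, -23] -> [36, 66, 66, 246, -246, 138] -> 6
  [-24, -17, 49, -18] -> [144, 102, -294, 108] -> 4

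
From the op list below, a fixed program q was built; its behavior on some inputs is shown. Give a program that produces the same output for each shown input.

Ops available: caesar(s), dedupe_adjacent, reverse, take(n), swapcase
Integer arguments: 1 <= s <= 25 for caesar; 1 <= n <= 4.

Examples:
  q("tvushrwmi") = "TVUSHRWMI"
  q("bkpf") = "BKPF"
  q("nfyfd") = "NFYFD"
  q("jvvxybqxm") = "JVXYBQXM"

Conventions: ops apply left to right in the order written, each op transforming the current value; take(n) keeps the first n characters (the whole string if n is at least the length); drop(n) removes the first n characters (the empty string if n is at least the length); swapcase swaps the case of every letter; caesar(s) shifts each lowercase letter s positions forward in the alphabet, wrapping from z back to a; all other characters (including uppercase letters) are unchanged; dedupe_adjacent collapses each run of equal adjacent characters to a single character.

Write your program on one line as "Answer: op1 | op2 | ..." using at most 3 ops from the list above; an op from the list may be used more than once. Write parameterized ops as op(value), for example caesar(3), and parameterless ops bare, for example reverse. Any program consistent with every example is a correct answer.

swapcase | dedupe_adjacent

Check, running the answer program on each example:
  "tvushrwmi" -> "TVUSHRWMI" -> "TVUSHRWMI"
  "bkpf" -> "BKPF" -> "BKPF"
  "nfyfd" -> "NFYFD" -> "NFYFD"
  "jvvxybqxm" -> "JVVXYBQXM" -> "JVXYBQXM"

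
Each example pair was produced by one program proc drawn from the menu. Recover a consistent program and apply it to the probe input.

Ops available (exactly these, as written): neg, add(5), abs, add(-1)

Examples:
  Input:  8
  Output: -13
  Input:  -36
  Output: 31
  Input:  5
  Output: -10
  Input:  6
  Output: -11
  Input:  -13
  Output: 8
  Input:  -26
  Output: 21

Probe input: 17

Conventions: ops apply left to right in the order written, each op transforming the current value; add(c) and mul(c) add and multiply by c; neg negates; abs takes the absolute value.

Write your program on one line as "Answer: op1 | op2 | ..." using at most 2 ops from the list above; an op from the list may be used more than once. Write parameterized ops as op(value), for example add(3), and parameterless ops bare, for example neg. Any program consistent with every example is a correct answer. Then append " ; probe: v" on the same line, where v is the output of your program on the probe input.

add(5) | neg ; probe: -22

Check, running the answer program on each example:
  8 -> 13 -> -13
  -36 -> -31 -> 31
  5 -> 10 -> -10
  6 -> 11 -> -11
  -13 -> -8 -> 8
  -26 -> -21 -> 21
  probe: 17 -> 22 -> -22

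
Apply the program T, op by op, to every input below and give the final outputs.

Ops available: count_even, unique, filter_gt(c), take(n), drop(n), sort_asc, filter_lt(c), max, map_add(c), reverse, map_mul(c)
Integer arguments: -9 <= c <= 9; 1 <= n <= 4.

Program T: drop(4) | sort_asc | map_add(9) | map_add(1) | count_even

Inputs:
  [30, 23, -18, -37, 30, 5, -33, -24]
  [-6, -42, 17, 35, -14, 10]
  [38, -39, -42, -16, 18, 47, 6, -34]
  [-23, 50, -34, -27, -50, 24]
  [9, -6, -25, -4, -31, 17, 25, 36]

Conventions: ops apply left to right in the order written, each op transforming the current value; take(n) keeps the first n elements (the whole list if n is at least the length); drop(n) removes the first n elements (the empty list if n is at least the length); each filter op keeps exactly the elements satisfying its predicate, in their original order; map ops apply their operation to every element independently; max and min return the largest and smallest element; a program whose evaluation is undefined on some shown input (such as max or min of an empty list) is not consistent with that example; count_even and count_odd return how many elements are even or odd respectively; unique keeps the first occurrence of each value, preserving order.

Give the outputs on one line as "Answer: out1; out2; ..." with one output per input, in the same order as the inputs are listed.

Execution, op by op:
  [30, 23, -18, -37, 30, 5, -33, -24] -> [30, 5, -33, -24] -> [-33, -24, 5, 30] -> [-24, -15, 14, 39] -> [-23, -14, 15, 40] -> 2
  [-6, -42, 17, 35, -14, 10] -> [-14, 10] -> [-14, 10] -> [-5, 19] -> [-4, 20] -> 2
  [38, -39, -42, -16, 18, 47, 6, -34] -> [18, 47, 6, -34] -> [-34, 6, 18, 47] -> [-25, 15, 27, 56] -> [-24, 16, 28, 57] -> 3
  [-23, 50, -34, -27, -50, 24] -> [-50, 24] -> [-50, 24] -> [-41, 33] -> [-40, 34] -> 2
  [9, -6, -25, -4, -31, 17, 25, 36] -> [-31, 17, 25, 36] -> [-31, 17, 25, 36] -> [-22, 26, 34, 45] -> [-21, 27, 35, 46] -> 1

2; 2; 3; 2; 1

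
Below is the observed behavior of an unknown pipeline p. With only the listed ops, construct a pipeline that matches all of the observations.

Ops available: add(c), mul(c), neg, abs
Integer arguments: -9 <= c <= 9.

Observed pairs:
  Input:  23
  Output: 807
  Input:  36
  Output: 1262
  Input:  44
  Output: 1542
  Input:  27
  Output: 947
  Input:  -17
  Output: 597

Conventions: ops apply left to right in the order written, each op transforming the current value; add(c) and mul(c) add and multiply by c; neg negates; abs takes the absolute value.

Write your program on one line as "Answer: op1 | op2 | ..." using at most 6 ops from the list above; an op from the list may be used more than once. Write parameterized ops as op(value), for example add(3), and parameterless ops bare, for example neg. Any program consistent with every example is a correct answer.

abs | mul(7) | mul(-5) | abs | add(2)

Check, running the answer program on each example:
  23 -> 23 -> 161 -> -805 -> 805 -> 807
  36 -> 36 -> 252 -> -1260 -> 1260 -> 1262
  44 -> 44 -> 308 -> -1540 -> 1540 -> 1542
  27 -> 27 -> 189 -> -945 -> 945 -> 947
  -17 -> 17 -> 119 -> -595 -> 595 -> 597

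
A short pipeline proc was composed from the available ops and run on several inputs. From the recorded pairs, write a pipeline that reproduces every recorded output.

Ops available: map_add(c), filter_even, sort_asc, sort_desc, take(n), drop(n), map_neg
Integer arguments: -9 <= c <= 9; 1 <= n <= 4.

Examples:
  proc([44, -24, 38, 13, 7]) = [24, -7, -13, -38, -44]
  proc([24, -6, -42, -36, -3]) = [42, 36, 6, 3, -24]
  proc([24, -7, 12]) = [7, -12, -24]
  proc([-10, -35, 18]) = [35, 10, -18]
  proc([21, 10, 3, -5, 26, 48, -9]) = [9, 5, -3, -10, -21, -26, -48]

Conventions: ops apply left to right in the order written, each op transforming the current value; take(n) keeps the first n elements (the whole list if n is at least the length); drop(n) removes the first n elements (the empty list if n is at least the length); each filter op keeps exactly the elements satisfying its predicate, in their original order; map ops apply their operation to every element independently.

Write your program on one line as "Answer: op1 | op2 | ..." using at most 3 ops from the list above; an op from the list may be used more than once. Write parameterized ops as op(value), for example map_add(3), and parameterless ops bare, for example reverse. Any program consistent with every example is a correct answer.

sort_desc | sort_asc | map_neg

Check, running the answer program on each example:
  [44, -24, 38, 13, 7] -> [44, 38, 13, 7, -24] -> [-24, 7, 13, 38, 44] -> [24, -7, -13, -38, -44]
  [24, -6, -42, -36, -3] -> [24, -3, -6, -36, -42] -> [-42, -36, -6, -3, 24] -> [42, 36, 6, 3, -24]
  [24, -7, 12] -> [24, 12, -7] -> [-7, 12, 24] -> [7, -12, -24]
  [-10, -35, 18] -> [18, -10, -35] -> [-35, -10, 18] -> [35, 10, -18]
  [21, 10, 3, -5, 26, 48, -9] -> [48, 26, 21, 10, 3, -5, -9] -> [-9, -5, 3, 10, 21, 26, 48] -> [9, 5, -3, -10, -21, -26, -48]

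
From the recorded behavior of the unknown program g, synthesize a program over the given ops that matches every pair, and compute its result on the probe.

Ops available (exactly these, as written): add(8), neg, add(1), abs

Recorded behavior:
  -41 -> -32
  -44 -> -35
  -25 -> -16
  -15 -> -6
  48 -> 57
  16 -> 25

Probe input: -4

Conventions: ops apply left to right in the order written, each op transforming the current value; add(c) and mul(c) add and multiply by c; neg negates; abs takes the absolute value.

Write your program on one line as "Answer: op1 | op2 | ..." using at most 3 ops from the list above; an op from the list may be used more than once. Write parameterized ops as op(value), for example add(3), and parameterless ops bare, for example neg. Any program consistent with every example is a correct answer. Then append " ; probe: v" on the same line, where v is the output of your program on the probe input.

add(8) | add(1) ; probe: 5

Check, running the answer program on each example:
  -41 -> -33 -> -32
  -44 -> -36 -> -35
  -25 -> -17 -> -16
  -15 -> -7 -> -6
  48 -> 56 -> 57
  16 -> 24 -> 25
  probe: -4 -> 4 -> 5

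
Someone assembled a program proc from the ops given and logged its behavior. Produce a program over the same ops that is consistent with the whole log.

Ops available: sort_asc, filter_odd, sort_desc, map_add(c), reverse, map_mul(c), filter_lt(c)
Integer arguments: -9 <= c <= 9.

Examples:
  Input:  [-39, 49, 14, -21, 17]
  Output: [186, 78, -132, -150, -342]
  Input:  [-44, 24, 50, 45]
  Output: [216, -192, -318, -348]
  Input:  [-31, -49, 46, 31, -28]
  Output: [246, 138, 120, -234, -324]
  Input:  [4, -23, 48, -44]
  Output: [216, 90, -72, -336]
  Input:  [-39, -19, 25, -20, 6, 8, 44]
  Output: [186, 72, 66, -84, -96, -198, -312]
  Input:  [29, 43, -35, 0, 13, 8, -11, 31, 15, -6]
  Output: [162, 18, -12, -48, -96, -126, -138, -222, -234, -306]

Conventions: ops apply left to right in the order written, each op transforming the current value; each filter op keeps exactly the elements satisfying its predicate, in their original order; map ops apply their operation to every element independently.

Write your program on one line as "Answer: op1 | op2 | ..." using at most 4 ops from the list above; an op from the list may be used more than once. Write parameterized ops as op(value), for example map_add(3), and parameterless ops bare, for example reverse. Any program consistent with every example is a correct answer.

map_add(8) | map_mul(-6) | reverse | sort_desc

Check, running the answer program on each example:
  [-39, 49, 14, -21, 17] -> [-31, 57, 22, -13, 25] -> [186, -342, -132, 78, -150] -> [-150, 78, -132, -342, 186] -> [186, 78, -132, -150, -342]
  [-44, 24, 50, 45] -> [-36, 32, 58, 53] -> [216, -192, -348, -318] -> [-318, -348, -192, 216] -> [216, -192, -318, -348]
  [-31, -49, 46, 31, -28] -> [-23, -41, 54, 39, -20] -> [138, 246, -324, -234, 120] -> [120, -234, -324, 246, 138] -> [246, 138, 120, -234, -324]
  [4, -23, 48, -44] -> [12, -15, 56, -36] -> [-72, 90, -336, 216] -> [216, -336, 90, -72] -> [216, 90, -72, -336]
  [-39, -19, 25, -20, 6, 8, 44] -> [-31, -11, 33, -12, 14, 16, 52] -> [186, 66, -198, 72, -84, -96, -312] -> [-312, -96, -84, 72, -198, 66, 186] -> [186, 72, 66, -84, -96, -198, -312]
  [29, 43, -35, 0, 13, 8, -11, 31, 15, -6] -> [37, 51, -27, 8, 21, 16, -3, 39, 23, 2] -> [-222, -306, 162, -48, -126, -96, 18, -234, -138, -12] -> [-12, -138, -234, 18, -96, -126, -48, 162, -306, -222] -> [162, 18, -12, -48, -96, -126, -138, -222, -234, -306]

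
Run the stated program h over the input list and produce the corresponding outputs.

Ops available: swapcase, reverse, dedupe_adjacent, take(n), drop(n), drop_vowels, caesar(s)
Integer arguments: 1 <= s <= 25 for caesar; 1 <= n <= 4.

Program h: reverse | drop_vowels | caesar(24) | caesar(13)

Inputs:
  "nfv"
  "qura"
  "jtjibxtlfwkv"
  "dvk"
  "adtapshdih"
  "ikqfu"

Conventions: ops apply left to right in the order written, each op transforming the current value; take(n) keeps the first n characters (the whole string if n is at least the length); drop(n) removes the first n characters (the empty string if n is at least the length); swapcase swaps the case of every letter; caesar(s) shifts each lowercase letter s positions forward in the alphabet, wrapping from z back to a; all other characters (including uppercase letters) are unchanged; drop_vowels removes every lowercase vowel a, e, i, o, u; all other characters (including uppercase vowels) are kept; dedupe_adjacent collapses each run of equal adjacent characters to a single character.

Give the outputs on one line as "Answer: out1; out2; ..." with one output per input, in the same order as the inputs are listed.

Execution, op by op:
  "nfv" -> "vfn" -> "vfn" -> "tdl" -> "gqy"
  "qura" -> "aruq" -> "rq" -> "po" -> "cb"
  "jtjibxtlfwkv" -> "vkwfltxbijtj" -> "vkwfltxbjtj" -> "tiudjrvzhrh" -> "gvhqweimueu"
  "dvk" -> "kvd" -> "kvd" -> "itb" -> "vgo"
  "adtapshdih" -> "hidhspatda" -> "hdhsptd" -> "fbfqnrb" -> "sosdaeo"
  "ikqfu" -> "ufqki" -> "fqk" -> "doi" -> "qbv"

"gqy"; "cb"; "gvhqweimueu"; "vgo"; "sosdaeo"; "qbv"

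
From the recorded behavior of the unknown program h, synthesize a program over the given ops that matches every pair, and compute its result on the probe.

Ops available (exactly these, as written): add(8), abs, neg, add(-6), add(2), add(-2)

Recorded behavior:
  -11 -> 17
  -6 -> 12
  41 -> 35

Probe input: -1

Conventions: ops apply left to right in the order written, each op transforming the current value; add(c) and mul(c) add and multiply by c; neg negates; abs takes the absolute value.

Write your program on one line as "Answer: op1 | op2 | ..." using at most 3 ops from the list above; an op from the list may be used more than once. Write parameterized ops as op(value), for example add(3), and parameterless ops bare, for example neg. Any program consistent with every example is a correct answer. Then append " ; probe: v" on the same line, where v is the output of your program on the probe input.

add(-6) | abs ; probe: 7

Check, running the answer program on each example:
  -11 -> -17 -> 17
  -6 -> -12 -> 12
  41 -> 35 -> 35
  probe: -1 -> -7 -> 7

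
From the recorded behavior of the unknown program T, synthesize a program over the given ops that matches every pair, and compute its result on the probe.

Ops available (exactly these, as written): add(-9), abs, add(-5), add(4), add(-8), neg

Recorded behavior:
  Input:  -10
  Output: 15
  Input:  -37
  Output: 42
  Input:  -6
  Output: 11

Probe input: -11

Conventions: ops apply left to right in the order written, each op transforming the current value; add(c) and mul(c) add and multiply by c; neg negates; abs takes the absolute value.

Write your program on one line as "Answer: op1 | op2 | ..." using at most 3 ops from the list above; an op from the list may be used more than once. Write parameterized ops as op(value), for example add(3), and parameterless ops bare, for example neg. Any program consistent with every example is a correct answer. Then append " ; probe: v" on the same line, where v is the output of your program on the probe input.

add(-5) | neg ; probe: 16

Check, running the answer program on each example:
  -10 -> -15 -> 15
  -37 -> -42 -> 42
  -6 -> -11 -> 11
  probe: -11 -> -16 -> 16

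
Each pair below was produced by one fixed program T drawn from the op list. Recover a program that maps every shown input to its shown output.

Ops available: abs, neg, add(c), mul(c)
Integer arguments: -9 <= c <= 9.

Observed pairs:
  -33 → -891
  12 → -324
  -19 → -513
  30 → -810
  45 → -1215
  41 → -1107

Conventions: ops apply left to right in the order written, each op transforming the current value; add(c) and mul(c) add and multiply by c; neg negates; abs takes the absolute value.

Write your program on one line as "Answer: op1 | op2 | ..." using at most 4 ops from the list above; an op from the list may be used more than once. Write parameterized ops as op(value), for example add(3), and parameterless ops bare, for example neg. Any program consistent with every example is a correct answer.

mul(9) | mul(-3) | abs | neg

Check, running the answer program on each example:
  -33 -> -297 -> 891 -> 891 -> -891
  12 -> 108 -> -324 -> 324 -> -324
  -19 -> -171 -> 513 -> 513 -> -513
  30 -> 270 -> -810 -> 810 -> -810
  45 -> 405 -> -1215 -> 1215 -> -1215
  41 -> 369 -> -1107 -> 1107 -> -1107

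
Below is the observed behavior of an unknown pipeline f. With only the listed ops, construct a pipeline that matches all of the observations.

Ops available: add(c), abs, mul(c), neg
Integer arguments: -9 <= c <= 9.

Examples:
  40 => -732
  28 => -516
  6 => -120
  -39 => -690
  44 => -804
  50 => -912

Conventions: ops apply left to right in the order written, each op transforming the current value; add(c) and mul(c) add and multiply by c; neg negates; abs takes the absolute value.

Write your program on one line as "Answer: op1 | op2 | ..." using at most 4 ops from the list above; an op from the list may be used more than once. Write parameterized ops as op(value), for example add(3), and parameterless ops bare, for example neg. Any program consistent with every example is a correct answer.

mul(-9) | add(-6) | abs | mul(-2)

Check, running the answer program on each example:
  40 -> -360 -> -366 -> 366 -> -732
  28 -> -252 -> -258 -> 258 -> -516
  6 -> -54 -> -60 -> 60 -> -120
  -39 -> 351 -> 345 -> 345 -> -690
  44 -> -396 -> -402 -> 402 -> -804
  50 -> -450 -> -456 -> 456 -> -912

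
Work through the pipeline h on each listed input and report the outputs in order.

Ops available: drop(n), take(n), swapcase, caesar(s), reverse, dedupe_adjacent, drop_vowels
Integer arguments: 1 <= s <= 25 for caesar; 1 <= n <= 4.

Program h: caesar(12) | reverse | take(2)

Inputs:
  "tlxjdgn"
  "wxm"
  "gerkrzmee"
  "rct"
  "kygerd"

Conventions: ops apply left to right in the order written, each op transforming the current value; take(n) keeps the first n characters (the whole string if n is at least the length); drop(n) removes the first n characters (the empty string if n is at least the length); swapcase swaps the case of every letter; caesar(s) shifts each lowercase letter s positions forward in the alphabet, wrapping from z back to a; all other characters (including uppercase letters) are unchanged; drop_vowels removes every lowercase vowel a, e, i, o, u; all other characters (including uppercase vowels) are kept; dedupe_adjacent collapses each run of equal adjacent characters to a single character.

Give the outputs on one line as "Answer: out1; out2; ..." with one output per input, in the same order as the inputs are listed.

Execution, op by op:
  "tlxjdgn" -> "fxjvpsz" -> "zspvjxf" -> "zs"
  "wxm" -> "ijy" -> "yji" -> "yj"
  "gerkrzmee" -> "sqdwdlyqq" -> "qqyldwdqs" -> "qq"
  "rct" -> "dof" -> "fod" -> "fo"
  "kygerd" -> "wksqdp" -> "pdqskw" -> "pd"

"zs"; "yj"; "qq"; "fo"; "pd"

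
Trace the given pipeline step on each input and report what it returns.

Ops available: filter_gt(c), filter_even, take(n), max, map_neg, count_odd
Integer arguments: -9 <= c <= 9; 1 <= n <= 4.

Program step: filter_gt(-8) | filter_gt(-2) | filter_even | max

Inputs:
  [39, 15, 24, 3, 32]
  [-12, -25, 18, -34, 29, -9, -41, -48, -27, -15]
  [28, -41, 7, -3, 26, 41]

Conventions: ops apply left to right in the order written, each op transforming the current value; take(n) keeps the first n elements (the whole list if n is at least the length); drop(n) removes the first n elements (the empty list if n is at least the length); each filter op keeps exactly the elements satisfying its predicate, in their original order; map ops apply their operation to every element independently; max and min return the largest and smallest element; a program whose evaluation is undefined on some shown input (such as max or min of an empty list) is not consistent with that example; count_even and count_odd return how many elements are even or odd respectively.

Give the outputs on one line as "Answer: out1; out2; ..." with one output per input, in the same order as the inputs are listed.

Execution, op by op:
  [39, 15, 24, 3, 32] -> [39, 15, 24, 3, 32] -> [39, 15, 24, 3, 32] -> [24, 32] -> 32
  [-12, -25, 18, -34, 29, -9, -41, -48, -27, -15] -> [18, 29] -> [18, 29] -> [18] -> 18
  [28, -41, 7, -3, 26, 41] -> [28, 7, -3, 26, 41] -> [28, 7, 26, 41] -> [28, 26] -> 28

32; 18; 28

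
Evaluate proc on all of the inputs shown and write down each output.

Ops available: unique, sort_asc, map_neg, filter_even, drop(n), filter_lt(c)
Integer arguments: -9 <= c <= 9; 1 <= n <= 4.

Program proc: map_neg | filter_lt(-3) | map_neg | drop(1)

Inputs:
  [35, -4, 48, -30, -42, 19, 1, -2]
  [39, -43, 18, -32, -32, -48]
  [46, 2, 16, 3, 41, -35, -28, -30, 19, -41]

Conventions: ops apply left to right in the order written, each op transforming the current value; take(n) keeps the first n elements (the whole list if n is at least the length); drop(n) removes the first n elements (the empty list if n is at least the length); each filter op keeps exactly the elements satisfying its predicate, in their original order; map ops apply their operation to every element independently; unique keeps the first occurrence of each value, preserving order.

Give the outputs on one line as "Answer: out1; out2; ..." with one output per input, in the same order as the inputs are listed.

Execution, op by op:
  [35, -4, 48, -30, -42, 19, 1, -2] -> [-35, 4, -48, 30, 42, -19, -1, 2] -> [-35, -48, -19] -> [35, 48, 19] -> [48, 19]
  [39, -43, 18, -32, -32, -48] -> [-39, 43, -18, 32, 32, 48] -> [-39, -18] -> [39, 18] -> [18]
  [46, 2, 16, 3, 41, -35, -28, -30, 19, -41] -> [-46, -2, -16, -3, -41, 35, 28, 30, -19, 41] -> [-46, -16, -41, -19] -> [46, 16, 41, 19] -> [16, 41, 19]

[48, 19]; [18]; [16, 41, 19]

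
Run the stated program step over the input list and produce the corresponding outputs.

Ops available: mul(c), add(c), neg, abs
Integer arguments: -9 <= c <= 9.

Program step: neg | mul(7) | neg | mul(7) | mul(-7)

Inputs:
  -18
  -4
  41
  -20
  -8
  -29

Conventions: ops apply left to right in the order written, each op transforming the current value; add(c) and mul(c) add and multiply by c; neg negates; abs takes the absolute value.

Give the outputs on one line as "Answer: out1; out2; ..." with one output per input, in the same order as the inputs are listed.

Execution, op by op:
  -18 -> 18 -> 126 -> -126 -> -882 -> 6174
  -4 -> 4 -> 28 -> -28 -> -196 -> 1372
  41 -> -41 -> -287 -> 287 -> 2009 -> -14063
  -20 -> 20 -> 140 -> -140 -> -980 -> 6860
  -8 -> 8 -> 56 -> -56 -> -392 -> 2744
  -29 -> 29 -> 203 -> -203 -> -1421 -> 9947

6174; 1372; -14063; 6860; 2744; 9947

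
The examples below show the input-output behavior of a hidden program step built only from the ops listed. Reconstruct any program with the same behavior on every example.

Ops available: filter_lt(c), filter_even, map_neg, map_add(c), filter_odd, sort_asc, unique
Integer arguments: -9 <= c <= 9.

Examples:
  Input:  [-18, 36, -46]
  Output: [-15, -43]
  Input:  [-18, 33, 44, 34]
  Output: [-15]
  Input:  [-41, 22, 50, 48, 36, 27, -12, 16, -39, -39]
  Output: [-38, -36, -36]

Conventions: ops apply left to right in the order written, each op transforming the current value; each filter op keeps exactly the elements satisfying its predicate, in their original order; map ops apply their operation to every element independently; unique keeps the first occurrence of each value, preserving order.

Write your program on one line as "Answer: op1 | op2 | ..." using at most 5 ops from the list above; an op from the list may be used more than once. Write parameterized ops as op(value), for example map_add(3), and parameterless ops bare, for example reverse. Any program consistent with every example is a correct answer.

map_neg | map_add(-3) | map_neg | filter_lt(-9)

Check, running the answer program on each example:
  [-18, 36, -46] -> [18, -36, 46] -> [15, -39, 43] -> [-15, 39, -43] -> [-15, -43]
  [-18, 33, 44, 34] -> [18, -33, -44, -34] -> [15, -36, -47, -37] -> [-15, 36, 47, 37] -> [-15]
  [-41, 22, 50, 48, 36, 27, -12, 16, -39, -39] -> [41, -22, -50, -48, -36, -27, 12, -16, 39, 39] -> [38, -25, -53, -51, -39, -30, 9, -19, 36, 36] -> [-38, 25, 53, 51, 39, 30, -9, 19, -36, -36] -> [-38, -36, -36]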